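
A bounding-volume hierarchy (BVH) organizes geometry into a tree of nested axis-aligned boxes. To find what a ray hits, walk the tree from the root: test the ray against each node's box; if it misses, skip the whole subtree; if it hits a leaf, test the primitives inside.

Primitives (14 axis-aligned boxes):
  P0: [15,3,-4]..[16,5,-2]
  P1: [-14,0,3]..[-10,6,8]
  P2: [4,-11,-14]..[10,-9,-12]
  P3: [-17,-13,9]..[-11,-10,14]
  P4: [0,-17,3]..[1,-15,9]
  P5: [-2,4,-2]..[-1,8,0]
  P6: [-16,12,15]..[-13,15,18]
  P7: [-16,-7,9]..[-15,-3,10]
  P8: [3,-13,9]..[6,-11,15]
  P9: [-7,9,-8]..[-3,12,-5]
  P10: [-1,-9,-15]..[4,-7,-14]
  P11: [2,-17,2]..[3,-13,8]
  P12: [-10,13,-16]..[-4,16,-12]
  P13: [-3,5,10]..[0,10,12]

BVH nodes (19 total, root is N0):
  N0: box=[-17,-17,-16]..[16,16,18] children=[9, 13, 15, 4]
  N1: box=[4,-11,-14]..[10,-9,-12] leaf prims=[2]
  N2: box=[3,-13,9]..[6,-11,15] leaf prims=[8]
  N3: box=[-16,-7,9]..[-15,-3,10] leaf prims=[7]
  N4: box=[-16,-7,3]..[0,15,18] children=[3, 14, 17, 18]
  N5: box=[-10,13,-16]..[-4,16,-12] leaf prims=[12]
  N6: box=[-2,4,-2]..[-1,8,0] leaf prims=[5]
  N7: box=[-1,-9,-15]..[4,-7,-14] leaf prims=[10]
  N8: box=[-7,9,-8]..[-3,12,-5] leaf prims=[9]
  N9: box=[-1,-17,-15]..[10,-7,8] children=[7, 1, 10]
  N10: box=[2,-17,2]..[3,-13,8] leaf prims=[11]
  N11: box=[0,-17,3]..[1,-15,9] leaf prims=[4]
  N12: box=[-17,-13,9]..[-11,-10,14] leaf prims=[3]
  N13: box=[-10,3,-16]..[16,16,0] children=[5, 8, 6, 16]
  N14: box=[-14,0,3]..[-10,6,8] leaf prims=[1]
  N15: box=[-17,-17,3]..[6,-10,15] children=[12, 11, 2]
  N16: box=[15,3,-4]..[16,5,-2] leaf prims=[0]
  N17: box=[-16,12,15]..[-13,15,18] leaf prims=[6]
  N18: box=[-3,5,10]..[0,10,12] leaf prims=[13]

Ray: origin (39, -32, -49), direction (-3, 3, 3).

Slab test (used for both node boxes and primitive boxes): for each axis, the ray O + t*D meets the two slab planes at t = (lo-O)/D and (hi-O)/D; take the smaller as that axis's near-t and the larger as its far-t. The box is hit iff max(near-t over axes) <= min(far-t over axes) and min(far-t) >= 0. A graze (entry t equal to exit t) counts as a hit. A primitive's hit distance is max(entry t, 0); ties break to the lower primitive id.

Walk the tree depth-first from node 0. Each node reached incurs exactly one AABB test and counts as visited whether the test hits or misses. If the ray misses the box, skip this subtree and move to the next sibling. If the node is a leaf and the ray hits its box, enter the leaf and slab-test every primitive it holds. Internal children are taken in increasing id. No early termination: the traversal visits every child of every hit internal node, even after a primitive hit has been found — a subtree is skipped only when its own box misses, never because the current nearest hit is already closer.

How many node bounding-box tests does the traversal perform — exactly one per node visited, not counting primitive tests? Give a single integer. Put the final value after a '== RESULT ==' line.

Walk:
N0 x:[23/3,56/3] y:[5,16] z:[11,67/3] -> hit [11,16], descend [4, 9, 13, 15]
  N4 x:[13,55/3] y:[25/3,47/3] z:[52/3,67/3] -> miss, prune
  N9 x:[29/3,40/3] y:[5,25/3] z:[34/3,19] -> miss, prune
  N13 x:[23/3,49/3] y:[35/3,16] z:[11,49/3] -> hit [35/3,16], descend [5, 6, 8, 16]
    N5 x:[43/3,49/3] y:[15,16] z:[11,37/3] -> miss, prune
    N6 x:[40/3,41/3] y:[12,40/3] z:[47/3,49/3] -> miss, prune
    N8 x:[14,46/3] y:[41/3,44/3] z:[41/3,44/3] -> hit [14,44/3] leaf, test {P9@t=14}
    N16 x:[23/3,8] y:[35/3,37/3] z:[15,47/3] -> miss, prune
  N15 x:[11,56/3] y:[5,22/3] z:[52/3,64/3] -> miss, prune

9 AABB tests over nodes [0, 4, 9, 13, 5, 6, 8, 16, 15]; 1 leaf entered; closest P9.

== RESULT ==
9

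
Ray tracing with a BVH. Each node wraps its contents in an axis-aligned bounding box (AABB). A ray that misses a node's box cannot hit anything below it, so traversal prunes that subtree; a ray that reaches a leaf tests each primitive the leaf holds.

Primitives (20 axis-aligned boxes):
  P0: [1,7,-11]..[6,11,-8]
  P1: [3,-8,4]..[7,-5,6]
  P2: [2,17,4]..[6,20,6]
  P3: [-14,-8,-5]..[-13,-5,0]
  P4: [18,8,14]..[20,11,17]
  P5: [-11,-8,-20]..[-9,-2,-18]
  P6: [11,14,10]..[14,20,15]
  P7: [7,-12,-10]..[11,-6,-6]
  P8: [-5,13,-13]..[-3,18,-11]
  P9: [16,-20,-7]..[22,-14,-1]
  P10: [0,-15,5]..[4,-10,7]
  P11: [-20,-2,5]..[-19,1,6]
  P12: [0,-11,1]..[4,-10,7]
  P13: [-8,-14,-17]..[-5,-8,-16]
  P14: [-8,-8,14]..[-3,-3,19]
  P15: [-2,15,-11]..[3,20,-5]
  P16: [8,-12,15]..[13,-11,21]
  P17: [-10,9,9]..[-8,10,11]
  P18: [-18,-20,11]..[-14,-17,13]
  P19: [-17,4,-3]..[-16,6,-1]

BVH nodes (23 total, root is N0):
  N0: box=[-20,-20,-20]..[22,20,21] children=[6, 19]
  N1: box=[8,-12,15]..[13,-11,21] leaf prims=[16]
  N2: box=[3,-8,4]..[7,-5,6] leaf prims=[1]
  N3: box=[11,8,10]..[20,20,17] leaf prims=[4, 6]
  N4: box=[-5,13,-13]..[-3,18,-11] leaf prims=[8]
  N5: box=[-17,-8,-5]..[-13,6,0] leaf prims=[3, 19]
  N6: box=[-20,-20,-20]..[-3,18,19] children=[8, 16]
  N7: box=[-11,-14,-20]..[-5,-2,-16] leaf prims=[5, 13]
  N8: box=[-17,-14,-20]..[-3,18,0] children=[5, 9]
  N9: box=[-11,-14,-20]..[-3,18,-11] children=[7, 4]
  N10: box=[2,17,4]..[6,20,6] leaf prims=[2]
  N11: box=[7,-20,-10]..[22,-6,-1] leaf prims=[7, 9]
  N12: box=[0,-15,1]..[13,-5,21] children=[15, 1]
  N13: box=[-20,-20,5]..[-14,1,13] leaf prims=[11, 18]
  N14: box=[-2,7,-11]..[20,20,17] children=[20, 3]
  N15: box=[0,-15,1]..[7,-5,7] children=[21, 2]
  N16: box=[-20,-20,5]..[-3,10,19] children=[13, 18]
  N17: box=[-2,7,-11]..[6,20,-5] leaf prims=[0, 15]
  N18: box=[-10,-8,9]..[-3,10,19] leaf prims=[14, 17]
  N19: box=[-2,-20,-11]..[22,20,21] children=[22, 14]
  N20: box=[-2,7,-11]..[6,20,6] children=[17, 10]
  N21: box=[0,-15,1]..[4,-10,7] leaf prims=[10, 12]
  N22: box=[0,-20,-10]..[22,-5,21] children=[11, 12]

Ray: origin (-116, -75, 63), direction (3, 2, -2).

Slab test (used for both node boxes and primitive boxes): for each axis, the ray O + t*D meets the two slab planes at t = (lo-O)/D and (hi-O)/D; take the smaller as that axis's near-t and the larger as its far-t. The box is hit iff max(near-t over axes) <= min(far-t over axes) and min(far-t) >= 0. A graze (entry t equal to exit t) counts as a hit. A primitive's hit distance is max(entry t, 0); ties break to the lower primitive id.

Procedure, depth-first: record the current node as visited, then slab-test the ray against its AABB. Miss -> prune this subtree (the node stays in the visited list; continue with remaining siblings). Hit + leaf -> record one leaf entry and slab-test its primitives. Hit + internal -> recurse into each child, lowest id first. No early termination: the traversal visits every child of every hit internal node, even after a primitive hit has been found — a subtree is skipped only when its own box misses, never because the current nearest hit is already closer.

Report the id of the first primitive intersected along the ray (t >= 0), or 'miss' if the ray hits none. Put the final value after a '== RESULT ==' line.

Trace the traversal:
N0 x:[32,46] y:[55/2,95/2] z:[21,83/2] -> hit [32,83/2], descend [6, 19]
  N6 x:[32,113/3] y:[55/2,93/2] z:[22,83/2] -> hit [32,113/3], descend [8, 16]
    N8 x:[33,113/3] y:[61/2,93/2] z:[63/2,83/2] -> hit [33,113/3], descend [5, 9]
      N5 x:[33,103/3] y:[67/2,81/2] z:[63/2,34] -> hit [67/2,34] leaf, test {P3@t=34, P19(miss)}
      N9 x:[35,113/3] y:[61/2,93/2] z:[37,83/2] -> hit [37,113/3], descend [4, 7]
        N4 x:[37,113/3] y:[44,93/2] z:[37,38] -> miss, prune
        N7 x:[35,37] y:[61/2,73/2] z:[79/2,83/2] -> miss, prune
    N16 x:[32,113/3] y:[55/2,85/2] z:[22,29] -> miss, prune
  N19 x:[38,46] y:[55/2,95/2] z:[21,37] -> miss, prune

order=[0, 6, 8, 5, 9, 4, 7, 16, 19]  |boxes|=9  |leaves|=1  hit=P3

== RESULT ==
3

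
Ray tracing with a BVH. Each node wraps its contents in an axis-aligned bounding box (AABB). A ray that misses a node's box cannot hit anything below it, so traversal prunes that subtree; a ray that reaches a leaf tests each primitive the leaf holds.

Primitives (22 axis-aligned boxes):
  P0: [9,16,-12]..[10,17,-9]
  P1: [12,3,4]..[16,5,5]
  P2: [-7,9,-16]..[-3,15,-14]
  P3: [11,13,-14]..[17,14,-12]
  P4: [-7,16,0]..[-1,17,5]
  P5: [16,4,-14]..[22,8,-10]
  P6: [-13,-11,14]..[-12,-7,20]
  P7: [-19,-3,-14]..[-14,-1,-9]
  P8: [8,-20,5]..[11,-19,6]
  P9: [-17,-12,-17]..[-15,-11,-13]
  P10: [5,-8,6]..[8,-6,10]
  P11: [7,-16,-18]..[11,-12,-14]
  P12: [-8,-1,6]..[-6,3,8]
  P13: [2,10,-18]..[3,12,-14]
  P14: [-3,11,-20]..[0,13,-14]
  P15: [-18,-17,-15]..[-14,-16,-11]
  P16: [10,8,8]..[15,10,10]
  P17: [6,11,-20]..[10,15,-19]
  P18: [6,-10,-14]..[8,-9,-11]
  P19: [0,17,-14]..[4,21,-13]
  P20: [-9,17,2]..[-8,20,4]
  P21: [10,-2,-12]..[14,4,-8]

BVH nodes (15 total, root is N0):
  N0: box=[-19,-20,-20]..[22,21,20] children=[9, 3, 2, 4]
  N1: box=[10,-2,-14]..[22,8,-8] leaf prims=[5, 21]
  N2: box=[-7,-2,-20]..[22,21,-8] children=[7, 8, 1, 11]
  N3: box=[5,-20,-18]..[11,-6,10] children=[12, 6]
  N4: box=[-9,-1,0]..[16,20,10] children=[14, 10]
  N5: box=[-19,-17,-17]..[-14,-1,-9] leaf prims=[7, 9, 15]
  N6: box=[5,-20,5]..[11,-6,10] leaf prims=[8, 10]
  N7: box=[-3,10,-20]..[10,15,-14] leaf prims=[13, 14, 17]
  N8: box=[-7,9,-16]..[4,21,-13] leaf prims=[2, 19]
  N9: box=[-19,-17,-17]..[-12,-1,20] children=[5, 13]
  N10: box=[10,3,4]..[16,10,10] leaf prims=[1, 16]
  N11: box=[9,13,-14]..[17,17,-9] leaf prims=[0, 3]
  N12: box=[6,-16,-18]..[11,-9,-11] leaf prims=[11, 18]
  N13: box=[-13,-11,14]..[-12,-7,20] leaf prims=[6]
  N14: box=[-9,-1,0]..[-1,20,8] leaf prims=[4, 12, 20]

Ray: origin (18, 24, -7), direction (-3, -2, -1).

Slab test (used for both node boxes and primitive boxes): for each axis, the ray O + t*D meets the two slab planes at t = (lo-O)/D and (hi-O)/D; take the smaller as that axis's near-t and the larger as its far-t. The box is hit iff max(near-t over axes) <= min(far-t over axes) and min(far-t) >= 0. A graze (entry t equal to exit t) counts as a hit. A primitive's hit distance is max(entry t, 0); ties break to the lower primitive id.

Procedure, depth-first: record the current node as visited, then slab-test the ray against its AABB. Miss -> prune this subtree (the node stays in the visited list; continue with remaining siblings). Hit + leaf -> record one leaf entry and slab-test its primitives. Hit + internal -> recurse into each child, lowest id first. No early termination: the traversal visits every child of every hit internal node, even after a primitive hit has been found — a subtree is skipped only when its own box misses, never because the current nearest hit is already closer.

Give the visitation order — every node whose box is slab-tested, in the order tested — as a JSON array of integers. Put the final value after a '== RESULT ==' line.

Trace the traversal:
N0 x:[-4/3,37/3] y:[3/2,22] z:[-27,13] -> hit [3/2,37/3], descend [2, 3, 4, 9]
  N2 x:[-4/3,25/3] y:[3/2,13] z:[1,13] -> hit [3/2,25/3], descend [1, 7, 8, 11]
    N1 x:[-4/3,8/3] y:[8,13] z:[1,7] -> miss, prune
    N7 x:[8/3,7] y:[9/2,7] z:[7,13] -> hit [7,7] leaf, test {P13(miss), P14(miss), P17(miss)}
    N8 x:[14/3,25/3] y:[3/2,15/2] z:[6,9] -> hit [6,15/2] leaf, test {P2@t=7, P19(miss)}
    N11 x:[1/3,3] y:[7/2,11/2] z:[2,7] -> miss, prune
  N3 x:[7/3,13/3] y:[15,22] z:[-17,11] -> miss, prune
  N4 x:[2/3,9] y:[2,25/2] z:[-17,-7] -> miss, prune
  N9 x:[10,37/3] y:[25/2,41/2] z:[-27,10] -> miss, prune

Summary -> nodes [0, 2, 1, 7, 8, 11, 3, 4, 9]; box-tests=9; leaf-entries=2; first=P2

== RESULT ==
[0, 2, 1, 7, 8, 11, 3, 4, 9]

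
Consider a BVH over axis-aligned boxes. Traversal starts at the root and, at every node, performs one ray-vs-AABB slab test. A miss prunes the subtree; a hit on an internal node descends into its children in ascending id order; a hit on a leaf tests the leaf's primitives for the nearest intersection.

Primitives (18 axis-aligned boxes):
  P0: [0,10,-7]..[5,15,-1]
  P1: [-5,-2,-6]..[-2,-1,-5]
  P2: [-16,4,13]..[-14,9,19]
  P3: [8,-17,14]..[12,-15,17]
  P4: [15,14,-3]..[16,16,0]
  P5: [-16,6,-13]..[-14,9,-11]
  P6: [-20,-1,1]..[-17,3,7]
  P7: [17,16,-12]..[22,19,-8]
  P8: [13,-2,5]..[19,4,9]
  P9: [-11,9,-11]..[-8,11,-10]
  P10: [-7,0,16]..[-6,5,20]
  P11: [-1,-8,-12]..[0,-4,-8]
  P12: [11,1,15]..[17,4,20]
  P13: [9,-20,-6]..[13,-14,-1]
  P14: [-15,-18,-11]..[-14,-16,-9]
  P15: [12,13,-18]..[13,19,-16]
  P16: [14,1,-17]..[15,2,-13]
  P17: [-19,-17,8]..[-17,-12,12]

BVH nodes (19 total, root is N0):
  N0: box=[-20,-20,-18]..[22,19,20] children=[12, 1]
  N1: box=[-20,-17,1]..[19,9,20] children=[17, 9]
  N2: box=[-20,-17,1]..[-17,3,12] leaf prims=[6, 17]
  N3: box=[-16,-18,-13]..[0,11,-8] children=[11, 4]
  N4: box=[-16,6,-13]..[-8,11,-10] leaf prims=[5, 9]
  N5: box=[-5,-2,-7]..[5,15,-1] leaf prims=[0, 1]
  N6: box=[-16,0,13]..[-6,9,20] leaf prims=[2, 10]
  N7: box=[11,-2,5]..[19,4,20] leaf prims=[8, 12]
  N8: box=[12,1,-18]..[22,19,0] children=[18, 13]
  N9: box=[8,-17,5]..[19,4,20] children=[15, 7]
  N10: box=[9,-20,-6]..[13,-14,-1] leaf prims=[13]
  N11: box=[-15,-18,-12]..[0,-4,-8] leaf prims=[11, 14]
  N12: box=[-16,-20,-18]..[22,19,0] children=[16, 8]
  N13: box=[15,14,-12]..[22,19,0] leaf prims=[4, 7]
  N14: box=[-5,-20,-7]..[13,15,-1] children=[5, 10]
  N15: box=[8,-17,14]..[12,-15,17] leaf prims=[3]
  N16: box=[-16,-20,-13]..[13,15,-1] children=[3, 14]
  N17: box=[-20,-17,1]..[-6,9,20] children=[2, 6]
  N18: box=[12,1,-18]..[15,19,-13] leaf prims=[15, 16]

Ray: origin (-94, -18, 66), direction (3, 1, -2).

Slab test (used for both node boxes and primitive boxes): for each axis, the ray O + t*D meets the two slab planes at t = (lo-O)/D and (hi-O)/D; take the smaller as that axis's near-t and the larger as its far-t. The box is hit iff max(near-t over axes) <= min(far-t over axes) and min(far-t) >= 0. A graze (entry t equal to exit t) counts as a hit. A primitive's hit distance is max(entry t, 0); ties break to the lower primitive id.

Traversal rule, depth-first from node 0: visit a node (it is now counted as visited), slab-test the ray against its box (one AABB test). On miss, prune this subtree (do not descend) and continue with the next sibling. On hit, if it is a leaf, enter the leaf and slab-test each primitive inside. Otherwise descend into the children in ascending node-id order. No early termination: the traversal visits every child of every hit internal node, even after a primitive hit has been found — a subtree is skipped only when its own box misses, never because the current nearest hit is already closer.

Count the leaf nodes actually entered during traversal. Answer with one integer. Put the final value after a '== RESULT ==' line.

Traverse from the root:
N0 x:[74/3,116/3] y:[-2,37] z:[23,42] -> hit [74/3,37], descend [1, 12]
  N1 x:[74/3,113/3] y:[1,27] z:[23,65/2] -> hit [74/3,27], descend [9, 17]
    N9 x:[34,113/3] y:[1,22] z:[23,61/2] -> miss, prune
    N17 x:[74/3,88/3] y:[1,27] z:[23,65/2] -> hit [74/3,27], descend [2, 6]
      N2 x:[74/3,77/3] y:[1,21] z:[27,65/2] -> miss, prune
      N6 x:[26,88/3] y:[18,27] z:[23,53/2] -> hit [26,53/2] leaf, test {P2@t=26, P10(miss)}
  N12 x:[26,116/3] y:[-2,37] z:[33,42] -> hit [33,37], descend [8, 16]
    N8 x:[106/3,116/3] y:[19,37] z:[33,42] -> hit [106/3,37], descend [13, 18]
      N13 x:[109/3,116/3] y:[32,37] z:[33,39] -> hit [109/3,37] leaf, test {P4(miss), P7@t=37}
      N18 x:[106/3,109/3] y:[19,37] z:[79/2,42] -> miss, prune
    N16 x:[26,107/3] y:[-2,33] z:[67/2,79/2] -> miss, prune

Visited [0, 1, 9, 17, 2, 6, 12, 8, 13, 18, 16]. Tests: 11 box, 2 leaf. Nearest: P2.

== RESULT ==
2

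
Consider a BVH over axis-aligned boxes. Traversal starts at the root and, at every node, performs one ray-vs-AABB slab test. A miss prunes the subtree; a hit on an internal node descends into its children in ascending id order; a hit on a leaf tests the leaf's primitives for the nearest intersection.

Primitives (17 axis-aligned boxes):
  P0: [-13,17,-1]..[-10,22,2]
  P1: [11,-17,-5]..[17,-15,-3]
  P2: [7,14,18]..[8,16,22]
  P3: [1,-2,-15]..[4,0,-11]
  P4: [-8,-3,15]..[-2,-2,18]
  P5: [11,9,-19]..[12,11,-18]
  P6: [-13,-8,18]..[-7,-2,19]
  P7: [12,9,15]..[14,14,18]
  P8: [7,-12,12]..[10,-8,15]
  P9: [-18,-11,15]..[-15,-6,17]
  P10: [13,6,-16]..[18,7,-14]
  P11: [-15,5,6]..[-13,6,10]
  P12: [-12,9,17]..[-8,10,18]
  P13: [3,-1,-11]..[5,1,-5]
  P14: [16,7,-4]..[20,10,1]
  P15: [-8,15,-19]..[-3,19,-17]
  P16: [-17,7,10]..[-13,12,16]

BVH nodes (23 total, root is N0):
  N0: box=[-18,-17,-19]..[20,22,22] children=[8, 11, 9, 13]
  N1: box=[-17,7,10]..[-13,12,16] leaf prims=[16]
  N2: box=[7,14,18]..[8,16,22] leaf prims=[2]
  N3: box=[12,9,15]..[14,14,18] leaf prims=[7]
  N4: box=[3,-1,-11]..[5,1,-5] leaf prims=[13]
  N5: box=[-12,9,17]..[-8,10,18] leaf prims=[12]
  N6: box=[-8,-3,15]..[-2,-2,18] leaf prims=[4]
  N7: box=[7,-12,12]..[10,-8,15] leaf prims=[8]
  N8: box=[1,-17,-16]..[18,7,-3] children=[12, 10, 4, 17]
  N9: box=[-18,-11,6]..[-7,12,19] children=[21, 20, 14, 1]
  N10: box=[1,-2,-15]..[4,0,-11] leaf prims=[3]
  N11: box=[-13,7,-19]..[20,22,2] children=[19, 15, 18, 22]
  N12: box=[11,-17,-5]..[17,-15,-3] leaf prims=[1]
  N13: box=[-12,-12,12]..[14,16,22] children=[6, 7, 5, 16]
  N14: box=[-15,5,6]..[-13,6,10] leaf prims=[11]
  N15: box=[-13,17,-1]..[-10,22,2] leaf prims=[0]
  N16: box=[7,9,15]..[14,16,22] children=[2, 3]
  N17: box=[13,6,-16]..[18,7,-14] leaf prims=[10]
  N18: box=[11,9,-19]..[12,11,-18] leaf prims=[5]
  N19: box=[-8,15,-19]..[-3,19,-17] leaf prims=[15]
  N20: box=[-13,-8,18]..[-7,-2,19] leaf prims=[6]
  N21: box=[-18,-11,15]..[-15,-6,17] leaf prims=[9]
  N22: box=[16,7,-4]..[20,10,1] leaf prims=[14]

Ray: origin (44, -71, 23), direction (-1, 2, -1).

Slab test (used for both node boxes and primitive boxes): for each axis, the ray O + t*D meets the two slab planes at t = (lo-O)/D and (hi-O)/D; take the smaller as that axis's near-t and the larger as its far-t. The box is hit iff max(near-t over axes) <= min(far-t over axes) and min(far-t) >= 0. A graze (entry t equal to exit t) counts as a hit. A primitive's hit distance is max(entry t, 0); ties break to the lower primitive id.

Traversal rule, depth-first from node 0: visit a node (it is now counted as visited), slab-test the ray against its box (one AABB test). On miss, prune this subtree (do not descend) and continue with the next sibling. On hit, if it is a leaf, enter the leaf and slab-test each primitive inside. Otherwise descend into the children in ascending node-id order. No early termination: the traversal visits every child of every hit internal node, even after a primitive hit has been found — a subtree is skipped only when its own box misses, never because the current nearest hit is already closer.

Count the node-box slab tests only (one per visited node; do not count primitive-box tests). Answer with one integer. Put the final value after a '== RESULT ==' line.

Trace the traversal:
N0 x:[24,62] y:[27,93/2] z:[1,42] -> hit [27,42], descend [8, 9, 11, 13]
  N8 x:[26,43] y:[27,39] z:[26,39] -> hit [27,39], descend [4, 10, 12, 17]
    N4 x:[39,41] y:[35,36] z:[28,34] -> miss, prune
    N10 x:[40,43] y:[69/2,71/2] z:[34,38] -> miss, prune
    N12 x:[27,33] y:[27,28] z:[26,28] -> hit [27,28] leaf, test {P1@t=27}
    N17 x:[26,31] y:[77/2,39] z:[37,39] -> miss, prune
  N9 x:[51,62] y:[30,83/2] z:[4,17] -> miss, prune
  N11 x:[24,57] y:[39,93/2] z:[21,42] -> hit [39,42], descend [15, 18, 19, 22]
    N15 x:[54,57] y:[44,93/2] z:[21,24] -> miss, prune
    N18 x:[32,33] y:[40,41] z:[41,42] -> miss, prune
    N19 x:[47,52] y:[43,45] z:[40,42] -> miss, prune
    N22 x:[24,28] y:[39,81/2] z:[22,27] -> miss, prune
  N13 x:[30,56] y:[59/2,87/2] z:[1,11] -> miss, prune

order=[0, 8, 4, 10, 12, 17, 9, 11, 15, 18, 19, 22, 13]  |boxes|=13  |leaves|=1  hit=P1

== RESULT ==
13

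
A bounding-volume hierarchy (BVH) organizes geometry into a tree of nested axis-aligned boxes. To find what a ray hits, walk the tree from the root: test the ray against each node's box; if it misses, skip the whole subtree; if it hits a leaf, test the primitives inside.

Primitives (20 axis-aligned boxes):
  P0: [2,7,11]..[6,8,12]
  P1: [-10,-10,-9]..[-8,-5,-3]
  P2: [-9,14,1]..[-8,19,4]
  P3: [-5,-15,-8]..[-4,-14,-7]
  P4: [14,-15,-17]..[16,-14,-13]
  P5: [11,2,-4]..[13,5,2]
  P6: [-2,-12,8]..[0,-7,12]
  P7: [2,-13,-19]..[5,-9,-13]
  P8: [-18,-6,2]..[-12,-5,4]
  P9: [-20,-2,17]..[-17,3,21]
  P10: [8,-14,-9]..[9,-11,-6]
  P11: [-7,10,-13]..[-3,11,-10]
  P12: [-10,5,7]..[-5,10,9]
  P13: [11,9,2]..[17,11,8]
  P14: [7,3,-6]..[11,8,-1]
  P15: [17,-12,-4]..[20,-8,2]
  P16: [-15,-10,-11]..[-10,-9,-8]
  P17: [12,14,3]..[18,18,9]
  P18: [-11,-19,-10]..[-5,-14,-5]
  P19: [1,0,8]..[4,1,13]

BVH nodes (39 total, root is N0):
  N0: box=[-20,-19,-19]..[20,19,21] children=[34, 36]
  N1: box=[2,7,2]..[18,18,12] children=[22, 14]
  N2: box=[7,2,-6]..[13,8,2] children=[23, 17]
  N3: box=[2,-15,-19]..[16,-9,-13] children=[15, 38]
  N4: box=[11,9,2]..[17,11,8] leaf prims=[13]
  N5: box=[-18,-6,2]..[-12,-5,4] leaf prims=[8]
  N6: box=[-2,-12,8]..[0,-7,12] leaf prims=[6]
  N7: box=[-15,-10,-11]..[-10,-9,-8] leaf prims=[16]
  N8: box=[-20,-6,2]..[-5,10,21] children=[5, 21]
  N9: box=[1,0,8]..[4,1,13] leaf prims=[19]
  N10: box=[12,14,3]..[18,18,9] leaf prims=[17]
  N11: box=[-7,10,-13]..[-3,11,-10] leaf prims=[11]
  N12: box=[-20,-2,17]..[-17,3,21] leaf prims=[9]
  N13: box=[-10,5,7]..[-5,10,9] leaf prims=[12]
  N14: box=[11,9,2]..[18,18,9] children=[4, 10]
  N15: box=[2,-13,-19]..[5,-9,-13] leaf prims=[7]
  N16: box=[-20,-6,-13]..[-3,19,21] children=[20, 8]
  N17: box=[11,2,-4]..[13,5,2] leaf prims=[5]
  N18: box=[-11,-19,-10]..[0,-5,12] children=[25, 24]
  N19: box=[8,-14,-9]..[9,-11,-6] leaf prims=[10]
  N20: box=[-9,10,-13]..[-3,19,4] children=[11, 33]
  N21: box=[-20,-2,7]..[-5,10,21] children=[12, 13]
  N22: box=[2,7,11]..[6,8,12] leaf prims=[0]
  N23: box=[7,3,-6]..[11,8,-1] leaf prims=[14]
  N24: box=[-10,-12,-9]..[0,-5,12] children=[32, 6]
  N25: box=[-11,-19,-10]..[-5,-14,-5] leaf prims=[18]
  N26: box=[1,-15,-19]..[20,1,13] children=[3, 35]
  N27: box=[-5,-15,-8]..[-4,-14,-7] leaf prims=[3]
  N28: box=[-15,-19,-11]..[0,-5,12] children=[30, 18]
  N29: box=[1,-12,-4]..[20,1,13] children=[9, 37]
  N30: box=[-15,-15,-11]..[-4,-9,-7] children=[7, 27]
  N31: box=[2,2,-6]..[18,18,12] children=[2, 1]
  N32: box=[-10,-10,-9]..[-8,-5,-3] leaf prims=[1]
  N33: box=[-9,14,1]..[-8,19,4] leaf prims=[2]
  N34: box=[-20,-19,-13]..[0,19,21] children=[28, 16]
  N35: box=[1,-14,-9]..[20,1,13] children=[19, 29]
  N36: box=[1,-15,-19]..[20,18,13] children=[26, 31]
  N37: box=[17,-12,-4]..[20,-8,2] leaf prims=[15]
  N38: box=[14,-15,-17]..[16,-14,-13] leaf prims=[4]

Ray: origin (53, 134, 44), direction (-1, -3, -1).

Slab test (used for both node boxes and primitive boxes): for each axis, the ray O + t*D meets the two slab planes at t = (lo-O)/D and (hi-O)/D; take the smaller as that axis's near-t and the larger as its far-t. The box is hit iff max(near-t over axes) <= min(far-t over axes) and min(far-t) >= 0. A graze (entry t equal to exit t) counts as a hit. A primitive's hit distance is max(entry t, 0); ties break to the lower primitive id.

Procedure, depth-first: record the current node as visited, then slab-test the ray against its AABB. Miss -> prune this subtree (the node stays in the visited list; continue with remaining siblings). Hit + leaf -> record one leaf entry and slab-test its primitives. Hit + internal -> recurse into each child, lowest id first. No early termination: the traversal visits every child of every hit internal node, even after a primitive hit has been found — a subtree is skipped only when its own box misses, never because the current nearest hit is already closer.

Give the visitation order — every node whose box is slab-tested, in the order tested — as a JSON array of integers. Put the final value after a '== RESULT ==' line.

Trace the traversal:
N0 x:[33,73] y:[115/3,51] z:[23,63] -> hit [115/3,51], descend [34, 36]
  N34 x:[53,73] y:[115/3,51] z:[23,57] -> miss, prune
  N36 x:[33,52] y:[116/3,149/3] z:[31,63] -> hit [116/3,149/3], descend [26, 31]
    N26 x:[33,52] y:[133/3,149/3] z:[31,63] -> hit [133/3,149/3], descend [3, 35]
      N3 x:[37,51] y:[143/3,149/3] z:[57,63] -> miss, prune
      N35 x:[33,52] y:[133/3,148/3] z:[31,53] -> hit [133/3,148/3], descend [19, 29]
        N19 x:[44,45] y:[145/3,148/3] z:[50,53] -> miss, prune
        N29 x:[33,52] y:[133/3,146/3] z:[31,48] -> hit [133/3,48], descend [9, 37]
          N9 x:[49,52] y:[133/3,134/3] z:[31,36] -> miss, prune
          N37 x:[33,36] y:[142/3,146/3] z:[42,48] -> miss, prune
    N31 x:[35,51] y:[116/3,44] z:[32,50] -> hit [116/3,44], descend [1, 2]
      N1 x:[35,51] y:[116/3,127/3] z:[32,42] -> hit [116/3,42], descend [14, 22]
        N14 x:[35,42] y:[116/3,125/3] z:[35,42] -> hit [116/3,125/3], descend [4, 10]
          N4 x:[36,42] y:[41,125/3] z:[36,42] -> hit [41,125/3] leaf, test {P13@t=41}
          N10 x:[35,41] y:[116/3,40] z:[35,41] -> hit [116/3,40] leaf, test {P17@t=116/3}
        N22 x:[47,51] y:[42,127/3] z:[32,33] -> miss, prune
      N2 x:[40,46] y:[42,44] z:[42,50] -> hit [42,44], descend [17, 23]
        N17 x:[40,42] y:[43,44] z:[42,48] -> miss, prune
        N23 x:[42,46] y:[42,131/3] z:[45,50] -> miss, prune

order=[0, 34, 36, 26, 3, 35, 19, 29, 9, 37, 31, 1, 14, 4, 10, 22, 2, 17, 23]  |boxes|=19  |leaves|=2  hit=P17

== RESULT ==
[0, 34, 36, 26, 3, 35, 19, 29, 9, 37, 31, 1, 14, 4, 10, 22, 2, 17, 23]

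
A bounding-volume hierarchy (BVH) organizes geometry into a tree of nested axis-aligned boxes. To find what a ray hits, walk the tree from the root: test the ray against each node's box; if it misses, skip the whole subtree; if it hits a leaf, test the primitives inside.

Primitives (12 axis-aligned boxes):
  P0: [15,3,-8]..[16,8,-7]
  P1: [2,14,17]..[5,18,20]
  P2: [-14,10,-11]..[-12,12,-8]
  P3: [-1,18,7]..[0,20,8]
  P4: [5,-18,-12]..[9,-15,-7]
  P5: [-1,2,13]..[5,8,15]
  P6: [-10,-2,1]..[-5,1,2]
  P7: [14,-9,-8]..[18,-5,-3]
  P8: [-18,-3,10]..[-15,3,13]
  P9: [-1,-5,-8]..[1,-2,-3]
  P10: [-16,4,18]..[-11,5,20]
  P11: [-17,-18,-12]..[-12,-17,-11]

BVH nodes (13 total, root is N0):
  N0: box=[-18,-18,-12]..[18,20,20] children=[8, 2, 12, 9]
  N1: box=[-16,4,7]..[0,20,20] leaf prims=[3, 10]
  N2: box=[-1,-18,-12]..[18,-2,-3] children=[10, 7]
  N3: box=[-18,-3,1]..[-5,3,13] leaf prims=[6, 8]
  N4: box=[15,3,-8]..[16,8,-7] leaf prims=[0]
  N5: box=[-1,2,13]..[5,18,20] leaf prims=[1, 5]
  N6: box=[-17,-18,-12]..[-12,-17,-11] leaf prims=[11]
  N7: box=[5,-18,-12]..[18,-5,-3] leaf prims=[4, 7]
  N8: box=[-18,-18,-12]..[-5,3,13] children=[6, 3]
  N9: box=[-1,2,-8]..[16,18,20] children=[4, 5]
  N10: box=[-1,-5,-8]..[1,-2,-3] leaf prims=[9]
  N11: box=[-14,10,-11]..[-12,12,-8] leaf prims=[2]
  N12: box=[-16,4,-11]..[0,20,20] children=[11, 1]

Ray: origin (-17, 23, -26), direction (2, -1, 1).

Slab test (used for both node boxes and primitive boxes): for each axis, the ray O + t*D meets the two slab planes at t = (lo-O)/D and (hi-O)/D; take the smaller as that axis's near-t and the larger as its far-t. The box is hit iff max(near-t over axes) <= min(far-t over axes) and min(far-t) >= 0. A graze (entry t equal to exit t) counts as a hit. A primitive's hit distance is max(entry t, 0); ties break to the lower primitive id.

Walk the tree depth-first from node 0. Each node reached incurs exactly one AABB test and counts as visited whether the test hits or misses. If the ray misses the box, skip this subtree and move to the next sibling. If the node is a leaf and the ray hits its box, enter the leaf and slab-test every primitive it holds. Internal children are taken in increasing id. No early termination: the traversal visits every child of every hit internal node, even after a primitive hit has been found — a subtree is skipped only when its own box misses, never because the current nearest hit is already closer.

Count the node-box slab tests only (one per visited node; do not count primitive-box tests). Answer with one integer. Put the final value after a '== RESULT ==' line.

Traverse from the root:
N0 x:[-1/2,35/2] y:[3,41] z:[14,46] -> hit [14,35/2], descend [2, 8, 9, 12]
  N2 x:[8,35/2] y:[25,41] z:[14,23] -> miss, prune
  N8 x:[-1/2,6] y:[20,41] z:[14,39] -> miss, prune
  N9 x:[8,33/2] y:[5,21] z:[18,46] -> miss, prune
  N12 x:[1/2,17/2] y:[3,19] z:[15,46] -> miss, prune

5 AABB tests over nodes [0, 2, 8, 9, 12]; 0 leaves entered; closest miss.

== RESULT ==
5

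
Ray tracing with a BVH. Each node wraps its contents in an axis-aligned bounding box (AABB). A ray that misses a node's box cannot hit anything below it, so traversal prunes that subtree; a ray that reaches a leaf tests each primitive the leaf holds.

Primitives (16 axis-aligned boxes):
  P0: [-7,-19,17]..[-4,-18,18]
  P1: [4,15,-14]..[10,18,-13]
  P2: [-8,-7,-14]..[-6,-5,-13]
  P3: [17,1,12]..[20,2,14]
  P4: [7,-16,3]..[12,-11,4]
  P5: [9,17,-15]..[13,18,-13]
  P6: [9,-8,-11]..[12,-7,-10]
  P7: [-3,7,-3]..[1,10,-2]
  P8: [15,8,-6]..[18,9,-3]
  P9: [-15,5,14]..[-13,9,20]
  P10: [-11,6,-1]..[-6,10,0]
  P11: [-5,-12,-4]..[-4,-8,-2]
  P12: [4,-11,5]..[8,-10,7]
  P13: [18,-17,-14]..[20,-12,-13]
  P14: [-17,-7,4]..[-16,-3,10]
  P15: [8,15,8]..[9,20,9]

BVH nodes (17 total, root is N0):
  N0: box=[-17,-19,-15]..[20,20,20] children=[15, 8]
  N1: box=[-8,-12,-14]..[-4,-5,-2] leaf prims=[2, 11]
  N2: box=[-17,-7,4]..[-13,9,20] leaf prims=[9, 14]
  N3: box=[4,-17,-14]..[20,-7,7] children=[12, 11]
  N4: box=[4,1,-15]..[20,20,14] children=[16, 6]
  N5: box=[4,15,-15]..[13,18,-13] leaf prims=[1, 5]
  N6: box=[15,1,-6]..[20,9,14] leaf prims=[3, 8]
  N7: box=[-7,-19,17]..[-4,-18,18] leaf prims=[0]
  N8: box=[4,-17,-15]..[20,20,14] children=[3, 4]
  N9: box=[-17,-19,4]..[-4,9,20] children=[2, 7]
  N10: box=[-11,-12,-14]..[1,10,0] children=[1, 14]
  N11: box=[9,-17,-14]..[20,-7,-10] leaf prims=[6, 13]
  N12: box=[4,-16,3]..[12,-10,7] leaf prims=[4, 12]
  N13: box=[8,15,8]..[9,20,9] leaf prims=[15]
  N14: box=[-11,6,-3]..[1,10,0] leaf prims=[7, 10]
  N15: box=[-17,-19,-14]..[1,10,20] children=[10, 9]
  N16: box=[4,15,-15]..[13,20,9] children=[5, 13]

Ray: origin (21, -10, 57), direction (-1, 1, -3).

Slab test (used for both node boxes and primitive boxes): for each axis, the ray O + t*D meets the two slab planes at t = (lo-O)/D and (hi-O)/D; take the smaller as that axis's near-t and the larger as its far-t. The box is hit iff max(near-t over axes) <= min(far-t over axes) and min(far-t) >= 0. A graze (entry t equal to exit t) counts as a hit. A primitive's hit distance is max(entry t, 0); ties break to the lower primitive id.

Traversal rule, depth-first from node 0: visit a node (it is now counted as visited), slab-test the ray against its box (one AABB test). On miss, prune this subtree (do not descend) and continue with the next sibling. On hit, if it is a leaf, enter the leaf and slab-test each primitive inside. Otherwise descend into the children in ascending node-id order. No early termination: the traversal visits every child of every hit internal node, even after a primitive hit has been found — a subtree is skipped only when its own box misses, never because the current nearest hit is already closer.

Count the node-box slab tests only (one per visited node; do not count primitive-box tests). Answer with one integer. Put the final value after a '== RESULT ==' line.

Walk:
N0 x:[1,38] y:[-9,30] z:[37/3,24] -> hit [37/3,24], descend [8, 15]
  N8 x:[1,17] y:[-7,30] z:[43/3,24] -> hit [43/3,17], descend [3, 4]
    N3 x:[1,17] y:[-7,3] z:[50/3,71/3] -> miss, prune
    N4 x:[1,17] y:[11,30] z:[43/3,24] -> hit [43/3,17], descend [6, 16]
      N6 x:[1,6] y:[11,19] z:[43/3,21] -> miss, prune
      N16 x:[8,17] y:[25,30] z:[16,24] -> miss, prune
  N15 x:[20,38] y:[-9,20] z:[37/3,71/3] -> hit [20,20], descend [9, 10]
    N9 x:[25,38] y:[-9,19] z:[37/3,53/3] -> miss, prune
    N10 x:[20,32] y:[-2,20] z:[19,71/3] -> hit [20,20], descend [1, 14]
      N1 x:[25,29] y:[-2,5] z:[59/3,71/3] -> miss, prune
      N14 x:[20,32] y:[16,20] z:[19,20] -> hit [20,20] leaf, test {P7@t=20, P10(miss)}

11 AABB tests over nodes [0, 8, 3, 4, 6, 16, 15, 9, 10, 1, 14]; 1 leaf entered; closest P7.

== RESULT ==
11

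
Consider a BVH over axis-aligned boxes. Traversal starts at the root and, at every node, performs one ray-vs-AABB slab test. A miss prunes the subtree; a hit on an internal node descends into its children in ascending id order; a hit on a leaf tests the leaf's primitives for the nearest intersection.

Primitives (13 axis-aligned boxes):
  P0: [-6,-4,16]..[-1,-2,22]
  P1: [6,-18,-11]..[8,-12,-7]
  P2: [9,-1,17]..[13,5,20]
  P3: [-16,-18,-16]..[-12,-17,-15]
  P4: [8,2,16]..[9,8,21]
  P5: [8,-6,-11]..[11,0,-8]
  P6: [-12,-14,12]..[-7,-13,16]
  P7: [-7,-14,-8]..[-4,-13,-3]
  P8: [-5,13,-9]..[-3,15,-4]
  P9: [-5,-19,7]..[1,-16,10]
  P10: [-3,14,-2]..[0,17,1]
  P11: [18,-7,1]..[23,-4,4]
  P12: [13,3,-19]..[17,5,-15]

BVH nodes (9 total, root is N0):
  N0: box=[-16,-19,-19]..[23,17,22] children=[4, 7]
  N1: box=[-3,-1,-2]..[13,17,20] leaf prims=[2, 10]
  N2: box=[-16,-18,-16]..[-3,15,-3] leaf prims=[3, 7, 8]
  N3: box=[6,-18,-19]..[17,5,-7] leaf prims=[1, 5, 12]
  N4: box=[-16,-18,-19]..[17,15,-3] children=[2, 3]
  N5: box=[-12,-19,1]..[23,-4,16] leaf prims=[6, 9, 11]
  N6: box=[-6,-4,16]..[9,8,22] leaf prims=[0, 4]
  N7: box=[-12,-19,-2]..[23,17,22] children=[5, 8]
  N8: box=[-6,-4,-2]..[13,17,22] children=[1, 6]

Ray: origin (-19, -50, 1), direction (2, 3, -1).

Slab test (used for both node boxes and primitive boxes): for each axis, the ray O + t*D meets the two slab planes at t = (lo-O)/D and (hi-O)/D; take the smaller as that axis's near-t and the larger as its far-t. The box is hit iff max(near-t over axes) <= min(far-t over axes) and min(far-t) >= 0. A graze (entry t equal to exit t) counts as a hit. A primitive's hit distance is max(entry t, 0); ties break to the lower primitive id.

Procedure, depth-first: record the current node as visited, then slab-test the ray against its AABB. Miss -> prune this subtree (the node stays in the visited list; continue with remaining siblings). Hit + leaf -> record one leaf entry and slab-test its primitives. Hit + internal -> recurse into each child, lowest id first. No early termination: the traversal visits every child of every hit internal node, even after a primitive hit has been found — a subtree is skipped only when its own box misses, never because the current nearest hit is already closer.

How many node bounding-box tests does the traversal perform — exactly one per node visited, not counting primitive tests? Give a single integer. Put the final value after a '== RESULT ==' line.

Walk:
N0 x:[3/2,21] y:[31/3,67/3] z:[-21,20] -> hit [31/3,20], descend [4, 7]
  N4 x:[3/2,18] y:[32/3,65/3] z:[4,20] -> hit [32/3,18], descend [2, 3]
    N2 x:[3/2,8] y:[32/3,65/3] z:[4,17] -> miss, prune
    N3 x:[25/2,18] y:[32/3,55/3] z:[8,20] -> hit [25/2,18] leaf, test {P1(miss), P5(miss), P12@t=53/3}
  N7 x:[7/2,21] y:[31/3,67/3] z:[-21,3] -> miss, prune

order=[0, 4, 2, 3, 7]  |boxes|=5  |leaves|=1  hit=P12

== RESULT ==
5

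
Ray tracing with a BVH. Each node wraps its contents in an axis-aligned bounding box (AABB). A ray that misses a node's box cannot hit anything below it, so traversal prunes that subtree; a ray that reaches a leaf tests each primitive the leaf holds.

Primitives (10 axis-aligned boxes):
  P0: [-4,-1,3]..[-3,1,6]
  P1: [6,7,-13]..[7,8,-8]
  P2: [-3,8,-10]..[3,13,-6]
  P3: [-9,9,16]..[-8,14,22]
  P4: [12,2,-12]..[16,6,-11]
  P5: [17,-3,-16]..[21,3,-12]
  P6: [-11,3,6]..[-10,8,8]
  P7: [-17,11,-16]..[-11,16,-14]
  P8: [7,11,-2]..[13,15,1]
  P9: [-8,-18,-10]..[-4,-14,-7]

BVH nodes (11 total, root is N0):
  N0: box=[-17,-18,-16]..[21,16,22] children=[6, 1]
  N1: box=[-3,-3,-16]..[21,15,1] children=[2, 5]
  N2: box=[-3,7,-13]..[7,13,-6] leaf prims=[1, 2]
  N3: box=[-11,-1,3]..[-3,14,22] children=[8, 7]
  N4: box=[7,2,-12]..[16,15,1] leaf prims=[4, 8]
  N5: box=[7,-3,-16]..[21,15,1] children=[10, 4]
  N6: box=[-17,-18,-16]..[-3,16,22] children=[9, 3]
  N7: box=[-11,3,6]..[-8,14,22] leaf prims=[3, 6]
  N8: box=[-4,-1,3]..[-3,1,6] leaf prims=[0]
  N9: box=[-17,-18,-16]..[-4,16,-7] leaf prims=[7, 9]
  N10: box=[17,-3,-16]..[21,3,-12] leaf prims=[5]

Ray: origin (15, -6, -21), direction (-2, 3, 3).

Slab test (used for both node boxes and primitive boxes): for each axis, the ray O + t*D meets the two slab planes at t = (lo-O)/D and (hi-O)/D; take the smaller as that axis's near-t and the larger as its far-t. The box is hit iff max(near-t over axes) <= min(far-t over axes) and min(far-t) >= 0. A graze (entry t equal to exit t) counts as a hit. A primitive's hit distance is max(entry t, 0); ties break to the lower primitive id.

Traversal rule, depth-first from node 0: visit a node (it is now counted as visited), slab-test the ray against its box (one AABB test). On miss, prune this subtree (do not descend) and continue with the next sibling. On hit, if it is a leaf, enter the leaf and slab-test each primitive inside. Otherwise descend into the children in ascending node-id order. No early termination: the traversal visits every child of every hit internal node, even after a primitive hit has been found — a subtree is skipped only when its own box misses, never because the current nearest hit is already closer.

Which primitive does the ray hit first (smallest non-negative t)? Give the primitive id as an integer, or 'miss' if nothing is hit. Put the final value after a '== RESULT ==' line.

Walk:
N0 x:[-3,16] y:[-4,22/3] z:[5/3,43/3] -> hit [5/3,22/3], descend [1, 6]
  N1 x:[-3,9] y:[1,7] z:[5/3,22/3] -> hit [5/3,7], descend [2, 5]
    N2 x:[4,9] y:[13/3,19/3] z:[8/3,5] -> hit [13/3,5] leaf, test {P1@t=13/3, P2(miss)}
    N5 x:[-3,4] y:[1,7] z:[5/3,22/3] -> hit [5/3,4], descend [4, 10]
      N4 x:[-1/2,4] y:[8/3,7] z:[3,22/3] -> hit [3,4] leaf, test {P4(miss), P8(miss)}
      N10 x:[-3,-1] y:[1,3] z:[5/3,3] -> miss, prune
  N6 x:[9,16] y:[-4,22/3] z:[5/3,43/3] -> miss, prune

7 AABB tests over nodes [0, 1, 2, 5, 4, 10, 6]; 2 leaves entered; closest P1.

== RESULT ==
1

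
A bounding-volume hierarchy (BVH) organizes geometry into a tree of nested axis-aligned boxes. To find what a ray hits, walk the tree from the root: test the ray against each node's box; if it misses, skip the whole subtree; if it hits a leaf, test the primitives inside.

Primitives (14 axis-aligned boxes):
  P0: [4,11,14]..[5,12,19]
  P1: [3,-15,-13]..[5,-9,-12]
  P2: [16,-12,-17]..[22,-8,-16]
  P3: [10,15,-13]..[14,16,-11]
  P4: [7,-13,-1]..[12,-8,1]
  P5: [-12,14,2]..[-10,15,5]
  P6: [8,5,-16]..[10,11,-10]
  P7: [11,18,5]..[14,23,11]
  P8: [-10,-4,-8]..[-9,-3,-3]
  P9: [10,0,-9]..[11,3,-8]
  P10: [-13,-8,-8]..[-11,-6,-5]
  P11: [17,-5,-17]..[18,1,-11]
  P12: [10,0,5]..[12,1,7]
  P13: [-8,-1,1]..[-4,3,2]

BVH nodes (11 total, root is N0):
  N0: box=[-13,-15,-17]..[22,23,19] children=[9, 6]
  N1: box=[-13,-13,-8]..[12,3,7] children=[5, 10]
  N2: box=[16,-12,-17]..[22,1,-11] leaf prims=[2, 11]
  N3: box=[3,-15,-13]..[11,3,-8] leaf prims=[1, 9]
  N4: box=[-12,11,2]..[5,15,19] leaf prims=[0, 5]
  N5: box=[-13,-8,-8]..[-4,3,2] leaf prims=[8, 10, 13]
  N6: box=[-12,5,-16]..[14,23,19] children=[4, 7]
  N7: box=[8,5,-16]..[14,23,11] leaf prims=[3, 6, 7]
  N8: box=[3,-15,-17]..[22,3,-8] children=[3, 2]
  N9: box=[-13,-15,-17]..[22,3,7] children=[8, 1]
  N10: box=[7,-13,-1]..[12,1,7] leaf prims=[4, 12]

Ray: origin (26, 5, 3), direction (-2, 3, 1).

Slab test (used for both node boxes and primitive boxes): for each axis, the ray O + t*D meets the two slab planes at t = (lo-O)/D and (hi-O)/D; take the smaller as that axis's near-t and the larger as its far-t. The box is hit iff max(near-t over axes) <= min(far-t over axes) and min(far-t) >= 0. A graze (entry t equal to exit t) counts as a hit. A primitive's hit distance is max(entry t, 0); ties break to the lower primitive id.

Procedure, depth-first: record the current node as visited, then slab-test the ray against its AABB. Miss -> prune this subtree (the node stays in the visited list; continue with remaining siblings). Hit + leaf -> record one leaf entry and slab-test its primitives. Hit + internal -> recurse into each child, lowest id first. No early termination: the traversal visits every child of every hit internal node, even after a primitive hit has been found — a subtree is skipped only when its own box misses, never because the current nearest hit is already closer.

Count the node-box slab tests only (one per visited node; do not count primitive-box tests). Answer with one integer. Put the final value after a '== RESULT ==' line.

Traverse from the root:
N0 x:[2,39/2] y:[-20/3,6] z:[-20,16] -> hit [2,6], descend [6, 9]
  N6 x:[6,19] y:[0,6] z:[-19,16] -> hit [6,6], descend [4, 7]
    N4 x:[21/2,19] y:[2,10/3] z:[-1,16] -> miss, prune
    N7 x:[6,9] y:[0,6] z:[-19,8] -> hit [6,6] leaf, test {P3(miss), P6(miss), P7@t=6}
  N9 x:[2,39/2] y:[-20/3,-2/3] z:[-20,4] -> miss, prune

order=[0, 6, 4, 7, 9]  |boxes|=5  |leaves|=1  hit=P7

== RESULT ==
5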